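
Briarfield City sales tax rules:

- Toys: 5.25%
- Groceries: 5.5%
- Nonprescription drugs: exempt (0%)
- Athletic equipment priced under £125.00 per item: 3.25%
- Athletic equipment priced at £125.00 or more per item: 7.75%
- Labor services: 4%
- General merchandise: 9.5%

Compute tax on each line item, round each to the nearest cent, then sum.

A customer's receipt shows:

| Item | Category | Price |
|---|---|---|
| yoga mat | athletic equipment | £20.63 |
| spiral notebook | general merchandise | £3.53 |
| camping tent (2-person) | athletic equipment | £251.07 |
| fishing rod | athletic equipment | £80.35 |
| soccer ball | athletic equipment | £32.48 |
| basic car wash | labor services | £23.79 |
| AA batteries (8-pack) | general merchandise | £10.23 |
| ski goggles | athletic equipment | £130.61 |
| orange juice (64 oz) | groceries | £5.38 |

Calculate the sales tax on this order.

Yoga mat £20.63: athletic equipment, under £125.00 → 3.25% → £0.67
Spiral notebook £3.53: general merchandise → 9.5% → £0.34
Camping tent (2-person) £251.07: athletic equipment, £125.00 or more → 7.75% → £19.46
Fishing rod £80.35: athletic equipment, under £125.00 → 3.25% → £2.61
Soccer ball £32.48: athletic equipment, under £125.00 → 3.25% → £1.06
Basic car wash £23.79: labor services → 4% → £0.95
AA batteries (8-pack) £10.23: general merchandise → 9.5% → £0.97
Ski goggles £130.61: athletic equipment, £125.00 or more → 7.75% → £10.12
Orange juice (64 oz) £5.38: groceries → 5.5% → £0.30
Total tax = £0.67 + £0.34 + £19.46 + £2.61 + £1.06 + £0.95 + £0.97 + £10.12 + £0.30 = £36.48

£36.48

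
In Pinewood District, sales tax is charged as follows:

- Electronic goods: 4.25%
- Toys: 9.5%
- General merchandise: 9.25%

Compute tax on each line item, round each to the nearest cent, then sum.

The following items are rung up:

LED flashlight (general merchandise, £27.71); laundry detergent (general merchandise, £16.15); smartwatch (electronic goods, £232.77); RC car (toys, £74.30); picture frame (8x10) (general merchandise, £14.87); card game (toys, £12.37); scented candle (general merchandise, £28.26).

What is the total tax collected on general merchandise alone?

LED flashlight £27.71: general merchandise → 9.25% → £2.56
Laundry detergent £16.15: general merchandise → 9.25% → £1.49
Picture frame (8x10) £14.87: general merchandise → 9.25% → £1.38
Scented candle £28.26: general merchandise → 9.25% → £2.61
Tax on general merchandise = £2.56 + £1.49 + £1.38 + £2.61 = £8.04

£8.04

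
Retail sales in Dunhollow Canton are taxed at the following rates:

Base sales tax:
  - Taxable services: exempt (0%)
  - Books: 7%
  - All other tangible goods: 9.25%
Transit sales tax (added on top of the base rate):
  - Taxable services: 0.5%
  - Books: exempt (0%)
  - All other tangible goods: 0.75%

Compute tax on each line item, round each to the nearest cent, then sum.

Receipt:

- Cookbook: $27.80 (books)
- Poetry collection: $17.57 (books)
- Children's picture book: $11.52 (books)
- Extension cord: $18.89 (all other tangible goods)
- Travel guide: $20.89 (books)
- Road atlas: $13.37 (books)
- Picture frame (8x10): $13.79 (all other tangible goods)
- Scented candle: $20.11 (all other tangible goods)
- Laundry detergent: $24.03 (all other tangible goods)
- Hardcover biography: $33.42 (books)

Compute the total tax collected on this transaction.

Cookbook $27.80: books → 7% + 0% transit = 7% → $1.95
Poetry collection $17.57: books → 7% + 0% transit = 7% → $1.23
Children's picture book $11.52: books → 7% + 0% transit = 7% → $0.81
Extension cord $18.89: all other tangible goods → 9.25% + 0.75% transit = 10% → $1.89
Travel guide $20.89: books → 7% + 0% transit = 7% → $1.46
Road atlas $13.37: books → 7% + 0% transit = 7% → $0.94
Picture frame (8x10) $13.79: all other tangible goods → 9.25% + 0.75% transit = 10% → $1.38
Scented candle $20.11: all other tangible goods → 9.25% + 0.75% transit = 10% → $2.01
Laundry detergent $24.03: all other tangible goods → 9.25% + 0.75% transit = 10% → $2.40
Hardcover biography $33.42: books → 7% + 0% transit = 7% → $2.34
Total tax = $1.95 + $1.23 + $0.81 + $1.89 + $1.46 + $0.94 + $1.38 + $2.01 + $2.40 + $2.34 = $16.41

$16.41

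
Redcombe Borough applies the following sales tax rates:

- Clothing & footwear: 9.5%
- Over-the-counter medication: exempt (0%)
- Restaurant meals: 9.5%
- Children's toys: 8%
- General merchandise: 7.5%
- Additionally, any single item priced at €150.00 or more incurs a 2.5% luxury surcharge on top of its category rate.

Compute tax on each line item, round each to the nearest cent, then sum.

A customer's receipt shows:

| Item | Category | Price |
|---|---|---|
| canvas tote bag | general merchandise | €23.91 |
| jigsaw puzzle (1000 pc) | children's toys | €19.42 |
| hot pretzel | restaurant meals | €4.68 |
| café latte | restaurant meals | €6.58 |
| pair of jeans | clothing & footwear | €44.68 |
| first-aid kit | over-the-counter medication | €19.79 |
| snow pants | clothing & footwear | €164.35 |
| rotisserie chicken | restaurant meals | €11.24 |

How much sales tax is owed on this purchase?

€29.44

Canvas tote bag €23.91: general merchandise → 7.5% → €1.79
Jigsaw puzzle (1000 pc) €19.42: children's toys → 8% → €1.55
Hot pretzel €4.68: restaurant meals → 9.5% → €0.44
Café latte €6.58: restaurant meals → 9.5% → €0.63
Pair of jeans €44.68: clothing & footwear → 9.5% → €4.24
First-aid kit €19.79: over-the-counter medication → 0% → €0.00
Snow pants €164.35: clothing & footwear → 9.5% + 2.5% surcharge = 12% → €19.72
Rotisserie chicken €11.24: restaurant meals → 9.5% → €1.07
Total tax = €1.79 + €1.55 + €0.44 + €0.63 + €4.24 + €19.72 + €1.07 = €29.44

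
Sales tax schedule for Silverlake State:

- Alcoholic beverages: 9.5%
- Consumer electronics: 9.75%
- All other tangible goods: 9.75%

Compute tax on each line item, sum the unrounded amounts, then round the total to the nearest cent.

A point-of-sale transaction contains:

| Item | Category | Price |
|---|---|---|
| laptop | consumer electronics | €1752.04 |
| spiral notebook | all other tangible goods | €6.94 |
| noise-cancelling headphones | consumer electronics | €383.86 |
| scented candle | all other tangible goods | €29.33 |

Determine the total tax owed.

Laptop €1752.04: consumer electronics → 9.75% → €170.8239
Spiral notebook €6.94: all other tangible goods → 9.75% → €0.67665
Noise-cancelling headphones €383.86: consumer electronics → 9.75% → €37.42635
Scented candle €29.33: all other tangible goods → 9.75% → €2.859675
Unrounded tax sum = €211.786575 → €211.79

€211.79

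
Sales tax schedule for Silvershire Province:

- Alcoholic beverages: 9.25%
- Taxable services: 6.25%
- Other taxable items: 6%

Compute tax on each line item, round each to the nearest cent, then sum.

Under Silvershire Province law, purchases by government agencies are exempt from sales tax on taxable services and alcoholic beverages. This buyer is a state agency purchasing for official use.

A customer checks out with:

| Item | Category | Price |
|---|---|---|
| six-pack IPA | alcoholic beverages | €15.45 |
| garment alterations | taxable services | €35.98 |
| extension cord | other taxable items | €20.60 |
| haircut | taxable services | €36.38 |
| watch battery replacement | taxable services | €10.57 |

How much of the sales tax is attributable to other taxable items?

€1.24

Extension cord €20.60: other taxable items → 6% → €1.24
Tax on other taxable items = €1.24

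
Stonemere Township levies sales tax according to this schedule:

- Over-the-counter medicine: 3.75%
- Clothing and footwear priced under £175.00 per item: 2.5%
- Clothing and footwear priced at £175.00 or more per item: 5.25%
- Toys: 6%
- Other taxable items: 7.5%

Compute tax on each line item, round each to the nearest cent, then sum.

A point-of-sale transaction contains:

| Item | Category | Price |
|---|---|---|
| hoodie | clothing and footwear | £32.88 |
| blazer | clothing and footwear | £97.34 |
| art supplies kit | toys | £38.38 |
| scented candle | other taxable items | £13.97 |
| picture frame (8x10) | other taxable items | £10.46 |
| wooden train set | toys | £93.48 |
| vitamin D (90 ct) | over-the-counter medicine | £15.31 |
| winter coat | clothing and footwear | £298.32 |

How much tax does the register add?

£29.22

Hoodie £32.88: clothing and footwear, under £175.00 → 2.5% → £0.82
Blazer £97.34: clothing and footwear, under £175.00 → 2.5% → £2.43
Art supplies kit £38.38: toys → 6% → £2.30
Scented candle £13.97: other taxable items → 7.5% → £1.05
Picture frame (8x10) £10.46: other taxable items → 7.5% → £0.78
Wooden train set £93.48: toys → 6% → £5.61
Vitamin D (90 ct) £15.31: over-the-counter medicine → 3.75% → £0.57
Winter coat £298.32: clothing and footwear, £175.00 or more → 5.25% → £15.66
Total tax = £0.82 + £2.43 + £2.30 + £1.05 + £0.78 + £5.61 + £0.57 + £15.66 = £29.22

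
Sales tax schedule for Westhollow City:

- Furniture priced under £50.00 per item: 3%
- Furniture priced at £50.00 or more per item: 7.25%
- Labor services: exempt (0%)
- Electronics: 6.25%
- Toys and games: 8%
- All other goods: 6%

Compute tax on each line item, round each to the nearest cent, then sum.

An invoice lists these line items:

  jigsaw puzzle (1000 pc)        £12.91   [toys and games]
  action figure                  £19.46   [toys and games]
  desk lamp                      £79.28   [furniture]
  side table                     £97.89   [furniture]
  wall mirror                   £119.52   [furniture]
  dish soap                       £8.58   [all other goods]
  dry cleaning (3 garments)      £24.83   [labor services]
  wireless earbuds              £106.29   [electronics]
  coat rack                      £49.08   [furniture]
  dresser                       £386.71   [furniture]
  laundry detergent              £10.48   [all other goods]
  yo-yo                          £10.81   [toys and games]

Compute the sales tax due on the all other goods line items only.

Dish soap £8.58: all other goods → 6% → £0.51
Laundry detergent £10.48: all other goods → 6% → £0.63
Tax on all other goods = £0.51 + £0.63 = £1.14

£1.14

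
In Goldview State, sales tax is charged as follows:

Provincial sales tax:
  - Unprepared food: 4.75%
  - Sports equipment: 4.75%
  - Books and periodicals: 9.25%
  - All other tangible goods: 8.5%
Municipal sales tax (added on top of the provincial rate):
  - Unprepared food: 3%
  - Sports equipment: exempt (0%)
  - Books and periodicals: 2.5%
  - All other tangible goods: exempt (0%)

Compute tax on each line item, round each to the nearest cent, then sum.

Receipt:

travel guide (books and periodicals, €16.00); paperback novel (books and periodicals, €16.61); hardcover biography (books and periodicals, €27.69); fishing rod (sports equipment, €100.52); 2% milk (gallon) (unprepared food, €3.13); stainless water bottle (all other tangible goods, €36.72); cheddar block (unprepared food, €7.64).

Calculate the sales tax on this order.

Travel guide €16.00: books and periodicals → 9.25% + 2.5% municipal = 11.75% → €1.88
Paperback novel €16.61: books and periodicals → 9.25% + 2.5% municipal = 11.75% → €1.95
Hardcover biography €27.69: books and periodicals → 9.25% + 2.5% municipal = 11.75% → €3.25
Fishing rod €100.52: sports equipment → 4.75% + 0% municipal = 4.75% → €4.77
2% milk (gallon) €3.13: unprepared food → 4.75% + 3% municipal = 7.75% → €0.24
Stainless water bottle €36.72: all other tangible goods → 8.5% + 0% municipal = 8.5% → €3.12
Cheddar block €7.64: unprepared food → 4.75% + 3% municipal = 7.75% → €0.59
Total tax = €1.88 + €1.95 + €3.25 + €4.77 + €0.24 + €3.12 + €0.59 = €15.80

€15.80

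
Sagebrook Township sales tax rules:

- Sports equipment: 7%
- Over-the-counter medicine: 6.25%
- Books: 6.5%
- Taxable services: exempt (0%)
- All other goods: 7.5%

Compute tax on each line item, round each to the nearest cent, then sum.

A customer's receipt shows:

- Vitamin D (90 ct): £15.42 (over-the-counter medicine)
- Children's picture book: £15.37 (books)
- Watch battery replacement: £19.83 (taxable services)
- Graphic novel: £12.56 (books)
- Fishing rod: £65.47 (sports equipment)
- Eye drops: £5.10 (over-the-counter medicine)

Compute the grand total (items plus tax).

£141.43

Vitamin D (90 ct) £15.42: over-the-counter medicine → 6.25% → £0.96
Children's picture book £15.37: books → 6.5% → £1.00
Watch battery replacement £19.83: taxable services → 0% → £0.00
Graphic novel £12.56: books → 6.5% → £0.82
Fishing rod £65.47: sports equipment → 7% → £4.58
Eye drops £5.10: over-the-counter medicine → 6.25% → £0.32
Subtotal = £133.75; tax = £7.68; total due = £141.43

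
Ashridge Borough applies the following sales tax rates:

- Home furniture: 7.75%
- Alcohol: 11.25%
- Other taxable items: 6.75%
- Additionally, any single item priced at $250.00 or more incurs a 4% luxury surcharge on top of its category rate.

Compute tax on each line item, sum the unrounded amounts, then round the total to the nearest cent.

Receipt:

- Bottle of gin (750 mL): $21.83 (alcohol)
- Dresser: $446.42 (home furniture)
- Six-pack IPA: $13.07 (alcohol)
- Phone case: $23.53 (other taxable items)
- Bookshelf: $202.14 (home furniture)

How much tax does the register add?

$73.63

Bottle of gin (750 mL) $21.83: alcohol → 11.25% → $2.455875
Dresser $446.42: home furniture → 7.75% + 4% surcharge = 11.75% → $52.45435
Six-pack IPA $13.07: alcohol → 11.25% → $1.470375
Phone case $23.53: other taxable items → 6.75% → $1.588275
Bookshelf $202.14: home furniture → 7.75% → $15.66585
Unrounded tax sum = $73.634725 → $73.63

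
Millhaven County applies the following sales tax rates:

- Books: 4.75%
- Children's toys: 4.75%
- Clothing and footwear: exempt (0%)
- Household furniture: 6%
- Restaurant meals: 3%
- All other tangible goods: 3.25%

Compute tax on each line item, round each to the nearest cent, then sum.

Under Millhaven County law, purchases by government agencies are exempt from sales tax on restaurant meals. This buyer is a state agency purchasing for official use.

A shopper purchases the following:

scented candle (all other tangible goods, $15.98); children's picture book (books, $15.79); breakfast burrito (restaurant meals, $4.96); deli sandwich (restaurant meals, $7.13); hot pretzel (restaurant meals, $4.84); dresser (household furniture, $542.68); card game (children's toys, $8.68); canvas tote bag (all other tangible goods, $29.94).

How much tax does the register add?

Scented candle $15.98: all other tangible goods → 3.25% → $0.52
Children's picture book $15.79: books → 4.75% → $0.75
Breakfast burrito $4.96: restaurant meals, buyer-exempt → 0% → $0.00
Deli sandwich $7.13: restaurant meals, buyer-exempt → 0% → $0.00
Hot pretzel $4.84: restaurant meals, buyer-exempt → 0% → $0.00
Dresser $542.68: household furniture → 6% → $32.56
Card game $8.68: children's toys → 4.75% → $0.41
Canvas tote bag $29.94: all other tangible goods → 3.25% → $0.97
Total tax = $0.52 + $0.75 + $32.56 + $0.41 + $0.97 = $35.21

$35.21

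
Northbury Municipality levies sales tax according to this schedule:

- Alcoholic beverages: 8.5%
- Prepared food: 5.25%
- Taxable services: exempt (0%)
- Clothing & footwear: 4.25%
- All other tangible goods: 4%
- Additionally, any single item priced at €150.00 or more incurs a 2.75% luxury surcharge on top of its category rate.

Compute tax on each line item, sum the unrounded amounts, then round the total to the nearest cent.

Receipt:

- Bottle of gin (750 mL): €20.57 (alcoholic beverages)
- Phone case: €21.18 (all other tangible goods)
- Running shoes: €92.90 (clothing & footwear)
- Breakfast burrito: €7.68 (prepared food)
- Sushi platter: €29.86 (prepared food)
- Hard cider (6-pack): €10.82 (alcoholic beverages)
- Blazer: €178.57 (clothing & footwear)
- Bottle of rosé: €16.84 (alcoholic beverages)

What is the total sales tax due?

€23.37

Bottle of gin (750 mL) €20.57: alcoholic beverages → 8.5% → €1.74845
Phone case €21.18: all other tangible goods → 4% → €0.8472
Running shoes €92.90: clothing & footwear → 4.25% → €3.94825
Breakfast burrito €7.68: prepared food → 5.25% → €0.4032
Sushi platter €29.86: prepared food → 5.25% → €1.56765
Hard cider (6-pack) €10.82: alcoholic beverages → 8.5% → €0.9197
Blazer €178.57: clothing & footwear → 4.25% + 2.75% surcharge = 7% → €12.4999
Bottle of rosé €16.84: alcoholic beverages → 8.5% → €1.4314
Unrounded tax sum = €23.36575 → €23.37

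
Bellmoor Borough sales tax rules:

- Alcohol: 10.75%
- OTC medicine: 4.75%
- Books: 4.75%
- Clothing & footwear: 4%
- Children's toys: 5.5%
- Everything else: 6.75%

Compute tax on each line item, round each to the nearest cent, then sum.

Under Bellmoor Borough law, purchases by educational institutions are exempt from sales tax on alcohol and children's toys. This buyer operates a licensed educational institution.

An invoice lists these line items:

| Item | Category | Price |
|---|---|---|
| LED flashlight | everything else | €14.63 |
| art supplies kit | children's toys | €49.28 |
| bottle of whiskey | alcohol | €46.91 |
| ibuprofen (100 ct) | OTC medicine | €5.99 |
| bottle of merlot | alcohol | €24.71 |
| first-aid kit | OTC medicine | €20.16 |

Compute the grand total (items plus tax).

€163.91

LED flashlight €14.63: everything else → 6.75% → €0.99
Art supplies kit €49.28: children's toys, buyer-exempt → 0% → €0.00
Bottle of whiskey €46.91: alcohol, buyer-exempt → 0% → €0.00
Ibuprofen (100 ct) €5.99: OTC medicine → 4.75% → €0.28
Bottle of merlot €24.71: alcohol, buyer-exempt → 0% → €0.00
First-aid kit €20.16: OTC medicine → 4.75% → €0.96
Subtotal = €161.68; tax = €2.23; total due = €163.91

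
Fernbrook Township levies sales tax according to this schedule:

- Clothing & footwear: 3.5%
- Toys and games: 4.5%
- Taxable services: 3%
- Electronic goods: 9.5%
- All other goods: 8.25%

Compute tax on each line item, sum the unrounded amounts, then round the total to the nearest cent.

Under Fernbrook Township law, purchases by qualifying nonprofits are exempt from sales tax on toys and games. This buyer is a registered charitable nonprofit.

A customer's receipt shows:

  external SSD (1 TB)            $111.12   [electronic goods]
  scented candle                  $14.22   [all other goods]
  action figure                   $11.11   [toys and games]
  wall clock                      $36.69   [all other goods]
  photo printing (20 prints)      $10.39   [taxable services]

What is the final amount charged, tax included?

$198.60

External SSD (1 TB) $111.12: electronic goods → 9.5% → $10.5564
Scented candle $14.22: all other goods → 8.25% → $1.17315
Action figure $11.11: toys and games, buyer-exempt → 0% → $0.00
Wall clock $36.69: all other goods → 8.25% → $3.026925
Photo printing (20 prints) $10.39: taxable services → 3% → $0.3117
Subtotal = $183.53; unrounded tax = $15.068175 → $15.07; total due = $198.60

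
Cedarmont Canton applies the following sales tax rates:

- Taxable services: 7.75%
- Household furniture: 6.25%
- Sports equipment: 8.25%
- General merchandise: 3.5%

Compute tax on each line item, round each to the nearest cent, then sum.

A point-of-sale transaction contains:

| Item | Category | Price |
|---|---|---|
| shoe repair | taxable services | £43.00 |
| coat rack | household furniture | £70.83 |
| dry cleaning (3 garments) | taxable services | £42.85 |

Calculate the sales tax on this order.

£11.08

Shoe repair £43.00: taxable services → 7.75% → £3.33
Coat rack £70.83: household furniture → 6.25% → £4.43
Dry cleaning (3 garments) £42.85: taxable services → 7.75% → £3.32
Total tax = £3.33 + £4.43 + £3.32 = £11.08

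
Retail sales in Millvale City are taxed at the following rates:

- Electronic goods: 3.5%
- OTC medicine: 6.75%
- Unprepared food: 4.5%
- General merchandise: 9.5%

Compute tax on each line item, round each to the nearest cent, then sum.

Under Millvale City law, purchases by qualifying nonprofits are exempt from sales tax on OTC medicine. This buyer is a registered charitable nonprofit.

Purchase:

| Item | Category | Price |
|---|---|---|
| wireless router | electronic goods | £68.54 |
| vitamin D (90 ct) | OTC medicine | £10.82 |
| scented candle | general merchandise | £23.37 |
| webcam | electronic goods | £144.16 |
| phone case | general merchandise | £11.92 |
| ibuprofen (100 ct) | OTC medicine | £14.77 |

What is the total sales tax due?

£10.80

Wireless router £68.54: electronic goods → 3.5% → £2.40
Vitamin D (90 ct) £10.82: OTC medicine, buyer-exempt → 0% → £0.00
Scented candle £23.37: general merchandise → 9.5% → £2.22
Webcam £144.16: electronic goods → 3.5% → £5.05
Phone case £11.92: general merchandise → 9.5% → £1.13
Ibuprofen (100 ct) £14.77: OTC medicine, buyer-exempt → 0% → £0.00
Total tax = £2.40 + £2.22 + £5.05 + £1.13 = £10.80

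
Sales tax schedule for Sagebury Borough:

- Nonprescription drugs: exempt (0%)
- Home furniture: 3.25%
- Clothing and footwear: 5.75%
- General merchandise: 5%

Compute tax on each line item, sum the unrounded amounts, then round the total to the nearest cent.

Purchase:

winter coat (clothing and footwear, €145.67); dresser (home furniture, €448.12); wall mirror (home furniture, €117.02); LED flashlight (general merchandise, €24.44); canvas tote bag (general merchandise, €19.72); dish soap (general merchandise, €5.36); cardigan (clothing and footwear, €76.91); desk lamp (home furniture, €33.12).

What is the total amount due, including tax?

€905.08

Winter coat €145.67: clothing and footwear → 5.75% → €8.376025
Dresser €448.12: home furniture → 3.25% → €14.5639
Wall mirror €117.02: home furniture → 3.25% → €3.80315
LED flashlight €24.44: general merchandise → 5% → €1.222
Canvas tote bag €19.72: general merchandise → 5% → €0.986
Dish soap €5.36: general merchandise → 5% → €0.268
Cardigan €76.91: clothing and footwear → 5.75% → €4.422325
Desk lamp €33.12: home furniture → 3.25% → €1.0764
Subtotal = €870.36; unrounded tax = €34.7178 → €34.72; total due = €905.08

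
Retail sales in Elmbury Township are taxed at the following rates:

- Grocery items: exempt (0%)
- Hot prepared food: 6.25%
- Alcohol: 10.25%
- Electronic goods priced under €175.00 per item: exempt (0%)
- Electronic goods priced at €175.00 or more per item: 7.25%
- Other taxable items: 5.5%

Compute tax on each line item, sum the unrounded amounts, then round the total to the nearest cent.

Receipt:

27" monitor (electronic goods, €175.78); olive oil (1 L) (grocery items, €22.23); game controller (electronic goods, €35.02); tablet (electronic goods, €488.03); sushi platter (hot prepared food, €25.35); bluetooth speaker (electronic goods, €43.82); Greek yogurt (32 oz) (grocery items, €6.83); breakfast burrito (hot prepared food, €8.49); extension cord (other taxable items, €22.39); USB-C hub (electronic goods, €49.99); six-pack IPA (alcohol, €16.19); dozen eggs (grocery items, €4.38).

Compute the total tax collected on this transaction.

27" monitor €175.78: electronic goods, €175.00 or more → 7.25% → €12.74405
Olive oil (1 L) €22.23: grocery items → 0% → €0.00
Game controller €35.02: electronic goods, under €175.00 → 0% → €0.00
Tablet €488.03: electronic goods, €175.00 or more → 7.25% → €35.382175
Sushi platter €25.35: hot prepared food → 6.25% → €1.584375
Bluetooth speaker €43.82: electronic goods, under €175.00 → 0% → €0.00
Greek yogurt (32 oz) €6.83: grocery items → 0% → €0.00
Breakfast burrito €8.49: hot prepared food → 6.25% → €0.530625
Extension cord €22.39: other taxable items → 5.5% → €1.23145
USB-C hub €49.99: electronic goods, under €175.00 → 0% → €0.00
Six-pack IPA €16.19: alcohol → 10.25% → €1.659475
Dozen eggs €4.38: grocery items → 0% → €0.00
Unrounded tax sum = €53.13215 → €53.13

€53.13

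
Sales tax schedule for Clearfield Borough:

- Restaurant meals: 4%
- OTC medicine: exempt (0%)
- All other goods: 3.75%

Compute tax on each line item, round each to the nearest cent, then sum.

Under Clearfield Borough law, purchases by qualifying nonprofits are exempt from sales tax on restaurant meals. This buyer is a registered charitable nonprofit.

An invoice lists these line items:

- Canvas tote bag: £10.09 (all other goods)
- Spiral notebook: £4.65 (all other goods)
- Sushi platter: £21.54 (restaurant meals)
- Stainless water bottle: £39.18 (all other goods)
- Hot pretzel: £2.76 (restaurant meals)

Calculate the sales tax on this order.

£2.02

Canvas tote bag £10.09: all other goods → 3.75% → £0.38
Spiral notebook £4.65: all other goods → 3.75% → £0.17
Sushi platter £21.54: restaurant meals, buyer-exempt → 0% → £0.00
Stainless water bottle £39.18: all other goods → 3.75% → £1.47
Hot pretzel £2.76: restaurant meals, buyer-exempt → 0% → £0.00
Total tax = £0.38 + £0.17 + £1.47 = £2.02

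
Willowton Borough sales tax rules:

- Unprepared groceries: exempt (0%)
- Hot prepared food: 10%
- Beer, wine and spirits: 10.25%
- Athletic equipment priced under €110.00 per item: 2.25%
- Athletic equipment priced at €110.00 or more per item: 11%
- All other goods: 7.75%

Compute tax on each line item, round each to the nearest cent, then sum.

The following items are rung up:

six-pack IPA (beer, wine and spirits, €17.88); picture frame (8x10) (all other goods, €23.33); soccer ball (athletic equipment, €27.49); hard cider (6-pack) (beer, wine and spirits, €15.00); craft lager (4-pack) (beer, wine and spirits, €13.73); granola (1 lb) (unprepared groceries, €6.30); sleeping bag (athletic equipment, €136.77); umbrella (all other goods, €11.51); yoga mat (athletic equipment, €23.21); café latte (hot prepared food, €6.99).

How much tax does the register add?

Six-pack IPA €17.88: beer, wine and spirits → 10.25% → €1.83
Picture frame (8x10) €23.33: all other goods → 7.75% → €1.81
Soccer ball €27.49: athletic equipment, under €110.00 → 2.25% → €0.62
Hard cider (6-pack) €15.00: beer, wine and spirits → 10.25% → €1.54
Craft lager (4-pack) €13.73: beer, wine and spirits → 10.25% → €1.41
Granola (1 lb) €6.30: unprepared groceries → 0% → €0.00
Sleeping bag €136.77: athletic equipment, €110.00 or more → 11% → €15.04
Umbrella €11.51: all other goods → 7.75% → €0.89
Yoga mat €23.21: athletic equipment, under €110.00 → 2.25% → €0.52
Café latte €6.99: hot prepared food → 10% → €0.70
Total tax = €1.83 + €1.81 + €0.62 + €1.54 + €1.41 + €15.04 + €0.89 + €0.52 + €0.70 = €24.36

€24.36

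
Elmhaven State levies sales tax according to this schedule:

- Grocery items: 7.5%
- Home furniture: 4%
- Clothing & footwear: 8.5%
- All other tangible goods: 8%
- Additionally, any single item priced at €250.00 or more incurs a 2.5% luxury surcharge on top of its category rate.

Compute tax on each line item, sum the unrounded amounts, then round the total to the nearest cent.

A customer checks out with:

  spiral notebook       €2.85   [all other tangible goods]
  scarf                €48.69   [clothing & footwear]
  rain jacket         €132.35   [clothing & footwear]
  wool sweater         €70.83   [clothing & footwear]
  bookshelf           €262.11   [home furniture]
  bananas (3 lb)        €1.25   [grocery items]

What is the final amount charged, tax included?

€556.85

Spiral notebook €2.85: all other tangible goods → 8% → €0.228
Scarf €48.69: clothing & footwear → 8.5% → €4.13865
Rain jacket €132.35: clothing & footwear → 8.5% → €11.24975
Wool sweater €70.83: clothing & footwear → 8.5% → €6.02055
Bookshelf €262.11: home furniture → 4% + 2.5% surcharge = 6.5% → €17.03715
Bananas (3 lb) €1.25: grocery items → 7.5% → €0.09375
Subtotal = €518.08; unrounded tax = €38.76785 → €38.77; total due = €556.85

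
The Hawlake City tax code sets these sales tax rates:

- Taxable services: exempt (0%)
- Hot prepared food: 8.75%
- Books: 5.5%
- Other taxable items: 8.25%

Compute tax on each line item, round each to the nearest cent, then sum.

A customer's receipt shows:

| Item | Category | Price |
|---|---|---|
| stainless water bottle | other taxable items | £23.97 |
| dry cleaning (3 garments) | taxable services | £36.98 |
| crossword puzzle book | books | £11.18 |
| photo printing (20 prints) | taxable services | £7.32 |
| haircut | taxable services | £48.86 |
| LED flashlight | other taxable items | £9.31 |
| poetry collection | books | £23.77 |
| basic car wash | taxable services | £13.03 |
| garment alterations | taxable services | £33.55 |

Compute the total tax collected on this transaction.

Stainless water bottle £23.97: other taxable items → 8.25% → £1.98
Dry cleaning (3 garments) £36.98: taxable services → 0% → £0.00
Crossword puzzle book £11.18: books → 5.5% → £0.61
Photo printing (20 prints) £7.32: taxable services → 0% → £0.00
Haircut £48.86: taxable services → 0% → £0.00
LED flashlight £9.31: other taxable items → 8.25% → £0.77
Poetry collection £23.77: books → 5.5% → £1.31
Basic car wash £13.03: taxable services → 0% → £0.00
Garment alterations £33.55: taxable services → 0% → £0.00
Total tax = £1.98 + £0.61 + £0.77 + £1.31 = £4.67

£4.67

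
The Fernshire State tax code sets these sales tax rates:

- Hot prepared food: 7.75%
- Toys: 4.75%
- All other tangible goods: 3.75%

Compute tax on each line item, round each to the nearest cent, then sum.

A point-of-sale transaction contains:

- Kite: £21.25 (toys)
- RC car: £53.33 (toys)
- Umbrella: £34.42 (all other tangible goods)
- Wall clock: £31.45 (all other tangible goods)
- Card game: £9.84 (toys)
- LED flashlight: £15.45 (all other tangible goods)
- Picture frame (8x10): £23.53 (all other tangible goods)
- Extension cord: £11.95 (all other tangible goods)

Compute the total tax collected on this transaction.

Kite £21.25: toys → 4.75% → £1.01
RC car £53.33: toys → 4.75% → £2.53
Umbrella £34.42: all other tangible goods → 3.75% → £1.29
Wall clock £31.45: all other tangible goods → 3.75% → £1.18
Card game £9.84: toys → 4.75% → £0.47
LED flashlight £15.45: all other tangible goods → 3.75% → £0.58
Picture frame (8x10) £23.53: all other tangible goods → 3.75% → £0.88
Extension cord £11.95: all other tangible goods → 3.75% → £0.45
Total tax = £1.01 + £2.53 + £1.29 + £1.18 + £0.47 + £0.58 + £0.88 + £0.45 = £8.39

£8.39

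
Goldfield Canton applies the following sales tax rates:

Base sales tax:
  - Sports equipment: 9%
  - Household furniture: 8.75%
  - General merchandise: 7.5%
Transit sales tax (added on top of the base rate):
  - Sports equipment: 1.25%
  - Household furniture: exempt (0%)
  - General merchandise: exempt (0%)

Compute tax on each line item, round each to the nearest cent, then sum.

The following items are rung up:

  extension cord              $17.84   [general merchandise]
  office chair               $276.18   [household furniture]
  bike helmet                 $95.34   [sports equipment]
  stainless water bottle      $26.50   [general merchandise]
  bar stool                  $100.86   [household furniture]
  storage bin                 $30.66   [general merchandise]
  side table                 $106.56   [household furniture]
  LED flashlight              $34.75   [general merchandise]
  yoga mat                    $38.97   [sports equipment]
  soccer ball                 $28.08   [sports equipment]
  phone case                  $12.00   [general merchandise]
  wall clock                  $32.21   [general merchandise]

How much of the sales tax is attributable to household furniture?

$42.32

Office chair $276.18: household furniture → 8.75% + 0% transit = 8.75% → $24.17
Bar stool $100.86: household furniture → 8.75% + 0% transit = 8.75% → $8.83
Side table $106.56: household furniture → 8.75% + 0% transit = 8.75% → $9.32
Tax on household furniture = $24.17 + $8.83 + $9.32 = $42.32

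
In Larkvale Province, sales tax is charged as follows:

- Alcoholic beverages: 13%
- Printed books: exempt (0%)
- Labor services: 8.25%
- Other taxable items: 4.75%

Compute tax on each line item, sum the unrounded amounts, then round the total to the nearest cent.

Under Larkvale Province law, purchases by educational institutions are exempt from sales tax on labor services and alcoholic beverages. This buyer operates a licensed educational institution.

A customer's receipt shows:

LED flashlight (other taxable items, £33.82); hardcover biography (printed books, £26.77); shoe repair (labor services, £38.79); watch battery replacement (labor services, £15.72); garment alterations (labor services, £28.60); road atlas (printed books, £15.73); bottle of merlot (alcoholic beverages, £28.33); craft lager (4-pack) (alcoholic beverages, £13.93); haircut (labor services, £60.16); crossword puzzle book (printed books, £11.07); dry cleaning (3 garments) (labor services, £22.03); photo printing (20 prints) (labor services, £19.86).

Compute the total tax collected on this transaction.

£1.61

LED flashlight £33.82: other taxable items → 4.75% → £1.60645
Hardcover biography £26.77: printed books → 0% → £0.00
Shoe repair £38.79: labor services, buyer-exempt → 0% → £0.00
Watch battery replacement £15.72: labor services, buyer-exempt → 0% → £0.00
Garment alterations £28.60: labor services, buyer-exempt → 0% → £0.00
Road atlas £15.73: printed books → 0% → £0.00
Bottle of merlot £28.33: alcoholic beverages, buyer-exempt → 0% → £0.00
Craft lager (4-pack) £13.93: alcoholic beverages, buyer-exempt → 0% → £0.00
Haircut £60.16: labor services, buyer-exempt → 0% → £0.00
Crossword puzzle book £11.07: printed books → 0% → £0.00
Dry cleaning (3 garments) £22.03: labor services, buyer-exempt → 0% → £0.00
Photo printing (20 prints) £19.86: labor services, buyer-exempt → 0% → £0.00
Unrounded tax sum = £1.60645 → £1.61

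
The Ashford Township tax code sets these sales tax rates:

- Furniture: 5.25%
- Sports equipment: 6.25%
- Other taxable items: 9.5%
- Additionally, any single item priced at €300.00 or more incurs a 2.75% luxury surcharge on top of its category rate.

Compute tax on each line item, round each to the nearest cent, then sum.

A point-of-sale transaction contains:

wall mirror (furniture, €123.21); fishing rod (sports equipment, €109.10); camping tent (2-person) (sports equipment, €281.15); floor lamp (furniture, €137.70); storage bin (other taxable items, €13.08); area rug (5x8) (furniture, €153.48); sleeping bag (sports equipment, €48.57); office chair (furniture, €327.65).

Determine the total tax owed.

Wall mirror €123.21: furniture → 5.25% → €6.47
Fishing rod €109.10: sports equipment → 6.25% → €6.82
Camping tent (2-person) €281.15: sports equipment → 6.25% → €17.57
Floor lamp €137.70: furniture → 5.25% → €7.23
Storage bin €13.08: other taxable items → 9.5% → €1.24
Area rug (5x8) €153.48: furniture → 5.25% → €8.06
Sleeping bag €48.57: sports equipment → 6.25% → €3.04
Office chair €327.65: furniture → 5.25% + 2.75% surcharge = 8% → €26.21
Total tax = €6.47 + €6.82 + €17.57 + €7.23 + €1.24 + €8.06 + €3.04 + €26.21 = €76.64

€76.64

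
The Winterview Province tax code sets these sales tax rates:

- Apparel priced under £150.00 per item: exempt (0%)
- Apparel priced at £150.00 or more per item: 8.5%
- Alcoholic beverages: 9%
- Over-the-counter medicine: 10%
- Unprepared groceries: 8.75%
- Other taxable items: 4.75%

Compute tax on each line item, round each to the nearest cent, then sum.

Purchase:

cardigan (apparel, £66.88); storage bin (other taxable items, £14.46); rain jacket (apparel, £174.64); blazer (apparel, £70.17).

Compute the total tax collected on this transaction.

£15.53

Cardigan £66.88: apparel, under £150.00 → 0% → £0.00
Storage bin £14.46: other taxable items → 4.75% → £0.69
Rain jacket £174.64: apparel, £150.00 or more → 8.5% → £14.84
Blazer £70.17: apparel, under £150.00 → 0% → £0.00
Total tax = £0.69 + £14.84 = £15.53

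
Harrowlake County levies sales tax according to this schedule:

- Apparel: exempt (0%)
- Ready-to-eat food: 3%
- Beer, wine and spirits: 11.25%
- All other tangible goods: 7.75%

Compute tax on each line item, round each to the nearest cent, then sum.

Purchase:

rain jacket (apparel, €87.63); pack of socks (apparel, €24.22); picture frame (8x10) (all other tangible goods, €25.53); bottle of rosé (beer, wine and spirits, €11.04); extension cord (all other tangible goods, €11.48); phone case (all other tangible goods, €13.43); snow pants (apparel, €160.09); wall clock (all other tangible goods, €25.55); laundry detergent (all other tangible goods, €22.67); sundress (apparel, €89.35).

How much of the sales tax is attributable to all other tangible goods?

Picture frame (8x10) €25.53: all other tangible goods → 7.75% → €1.98
Extension cord €11.48: all other tangible goods → 7.75% → €0.89
Phone case €13.43: all other tangible goods → 7.75% → €1.04
Wall clock €25.55: all other tangible goods → 7.75% → €1.98
Laundry detergent €22.67: all other tangible goods → 7.75% → €1.76
Tax on all other tangible goods = €1.98 + €0.89 + €1.04 + €1.98 + €1.76 = €7.65

€7.65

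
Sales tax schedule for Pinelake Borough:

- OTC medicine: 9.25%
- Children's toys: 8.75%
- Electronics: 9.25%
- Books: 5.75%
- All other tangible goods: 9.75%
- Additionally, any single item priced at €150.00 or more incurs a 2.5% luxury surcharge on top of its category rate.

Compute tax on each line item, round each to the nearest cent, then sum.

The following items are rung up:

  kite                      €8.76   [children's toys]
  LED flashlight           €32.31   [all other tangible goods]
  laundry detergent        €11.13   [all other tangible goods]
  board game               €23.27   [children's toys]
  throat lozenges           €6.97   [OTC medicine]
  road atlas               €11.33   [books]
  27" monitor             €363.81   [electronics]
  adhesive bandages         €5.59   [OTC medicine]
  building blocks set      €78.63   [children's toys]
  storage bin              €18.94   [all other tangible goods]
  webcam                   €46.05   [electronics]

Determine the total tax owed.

€64.60

Kite €8.76: children's toys → 8.75% → €0.77
LED flashlight €32.31: all other tangible goods → 9.75% → €3.15
Laundry detergent €11.13: all other tangible goods → 9.75% → €1.09
Board game €23.27: children's toys → 8.75% → €2.04
Throat lozenges €6.97: OTC medicine → 9.25% → €0.64
Road atlas €11.33: books → 5.75% → €0.65
27" monitor €363.81: electronics → 9.25% + 2.5% surcharge = 11.75% → €42.75
Adhesive bandages €5.59: OTC medicine → 9.25% → €0.52
Building blocks set €78.63: children's toys → 8.75% → €6.88
Storage bin €18.94: all other tangible goods → 9.75% → €1.85
Webcam €46.05: electronics → 9.25% → €4.26
Total tax = €0.77 + €3.15 + €1.09 + €2.04 + €0.64 + €0.65 + €42.75 + €0.52 + €6.88 + €1.85 + €4.26 = €64.60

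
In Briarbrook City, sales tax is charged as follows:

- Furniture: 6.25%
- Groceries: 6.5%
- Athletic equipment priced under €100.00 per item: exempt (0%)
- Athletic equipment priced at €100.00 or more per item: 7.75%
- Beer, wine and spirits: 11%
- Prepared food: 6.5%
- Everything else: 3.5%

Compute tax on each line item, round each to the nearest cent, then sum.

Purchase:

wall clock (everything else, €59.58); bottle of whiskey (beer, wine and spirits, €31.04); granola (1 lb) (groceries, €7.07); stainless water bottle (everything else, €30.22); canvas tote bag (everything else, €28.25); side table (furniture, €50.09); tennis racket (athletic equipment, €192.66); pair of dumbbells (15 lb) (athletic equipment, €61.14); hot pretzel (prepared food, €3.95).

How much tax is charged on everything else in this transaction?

Wall clock €59.58: everything else → 3.5% → €2.09
Stainless water bottle €30.22: everything else → 3.5% → €1.06
Canvas tote bag €28.25: everything else → 3.5% → €0.99
Tax on everything else = €2.09 + €1.06 + €0.99 = €4.14

€4.14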